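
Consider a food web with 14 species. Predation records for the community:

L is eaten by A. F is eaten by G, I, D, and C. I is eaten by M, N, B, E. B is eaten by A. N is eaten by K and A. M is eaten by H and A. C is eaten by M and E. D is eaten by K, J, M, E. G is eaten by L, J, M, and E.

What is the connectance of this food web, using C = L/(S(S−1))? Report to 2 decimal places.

The web has S = 14 species and L = 24 feeding links.
C = L / (S(S−1)) = 24 / 182 = 0.1319 ≈ 0.13.

C = 0.13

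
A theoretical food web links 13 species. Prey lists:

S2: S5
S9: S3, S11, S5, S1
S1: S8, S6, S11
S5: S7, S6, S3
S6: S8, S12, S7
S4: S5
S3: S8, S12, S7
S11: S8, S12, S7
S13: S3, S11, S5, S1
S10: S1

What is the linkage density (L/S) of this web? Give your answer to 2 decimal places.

There are L = 26 links among S = 13 species.
L/S = 26/13 = 2.0000 ≈ 2.00.

L/S = 2.00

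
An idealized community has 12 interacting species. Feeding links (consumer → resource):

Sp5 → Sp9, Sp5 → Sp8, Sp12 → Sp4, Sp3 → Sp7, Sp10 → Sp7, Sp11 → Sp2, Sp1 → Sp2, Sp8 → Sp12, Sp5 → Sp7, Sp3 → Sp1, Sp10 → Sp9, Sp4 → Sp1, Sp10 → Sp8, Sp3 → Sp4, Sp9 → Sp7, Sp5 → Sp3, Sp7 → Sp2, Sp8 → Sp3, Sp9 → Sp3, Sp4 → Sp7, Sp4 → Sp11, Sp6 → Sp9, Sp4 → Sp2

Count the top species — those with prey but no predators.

3

Top species (has prey, but nothing eats it): Sp10, Sp6, Sp5.
Count: 3.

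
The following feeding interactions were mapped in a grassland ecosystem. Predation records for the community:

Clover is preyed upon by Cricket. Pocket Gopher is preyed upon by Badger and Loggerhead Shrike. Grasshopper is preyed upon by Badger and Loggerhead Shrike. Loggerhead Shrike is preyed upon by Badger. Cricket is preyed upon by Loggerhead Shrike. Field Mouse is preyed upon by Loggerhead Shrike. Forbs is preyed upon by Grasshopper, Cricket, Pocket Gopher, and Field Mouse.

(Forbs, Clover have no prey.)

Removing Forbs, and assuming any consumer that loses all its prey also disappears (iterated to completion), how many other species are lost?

Remove Forbs.
Round 1: Field Mouse (all prey gone), Pocket Gopher (all prey gone), Grasshopper (all prey gone) → extinct.
No further losses. Total secondary extinctions: 3.

3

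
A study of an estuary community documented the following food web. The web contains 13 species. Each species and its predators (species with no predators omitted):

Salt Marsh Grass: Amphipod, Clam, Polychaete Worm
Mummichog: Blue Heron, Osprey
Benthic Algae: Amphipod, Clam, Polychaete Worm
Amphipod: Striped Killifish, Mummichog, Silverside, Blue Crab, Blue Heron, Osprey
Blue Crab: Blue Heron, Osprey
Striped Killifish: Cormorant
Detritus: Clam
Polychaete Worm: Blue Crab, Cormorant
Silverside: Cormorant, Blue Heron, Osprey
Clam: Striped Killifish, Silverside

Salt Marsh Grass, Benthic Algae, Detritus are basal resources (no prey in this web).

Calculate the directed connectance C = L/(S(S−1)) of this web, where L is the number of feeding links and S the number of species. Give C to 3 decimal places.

C = 0.160

The web has S = 13 species and L = 25 feeding links.
C = L / (S(S−1)) = 25 / 156 = 0.1603 ≈ 0.160.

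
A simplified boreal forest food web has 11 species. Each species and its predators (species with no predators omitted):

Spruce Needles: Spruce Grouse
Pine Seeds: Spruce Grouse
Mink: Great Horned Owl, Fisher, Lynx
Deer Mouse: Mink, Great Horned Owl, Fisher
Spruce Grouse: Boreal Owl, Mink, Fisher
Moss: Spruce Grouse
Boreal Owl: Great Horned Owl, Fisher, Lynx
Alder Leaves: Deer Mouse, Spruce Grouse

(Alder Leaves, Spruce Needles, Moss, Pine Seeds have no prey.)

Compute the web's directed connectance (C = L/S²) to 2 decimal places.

The web has S = 11 species and L = 17 feeding links.
C = L / S² = 17 / 121 = 0.1405 ≈ 0.14.

C = 0.14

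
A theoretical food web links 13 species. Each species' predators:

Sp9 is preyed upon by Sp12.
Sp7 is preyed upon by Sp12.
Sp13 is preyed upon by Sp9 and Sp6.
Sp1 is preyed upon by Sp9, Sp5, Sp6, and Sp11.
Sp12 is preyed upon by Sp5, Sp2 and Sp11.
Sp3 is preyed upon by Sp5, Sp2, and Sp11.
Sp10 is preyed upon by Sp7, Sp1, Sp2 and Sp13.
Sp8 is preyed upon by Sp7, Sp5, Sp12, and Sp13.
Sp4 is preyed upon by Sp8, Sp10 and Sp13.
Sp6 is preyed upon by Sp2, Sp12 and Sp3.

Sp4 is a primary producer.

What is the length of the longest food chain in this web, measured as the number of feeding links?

One longest chain: Sp4 → Sp10 → Sp1 → Sp9 → Sp12 → Sp5.
It has 6 species and 5 links.

5 links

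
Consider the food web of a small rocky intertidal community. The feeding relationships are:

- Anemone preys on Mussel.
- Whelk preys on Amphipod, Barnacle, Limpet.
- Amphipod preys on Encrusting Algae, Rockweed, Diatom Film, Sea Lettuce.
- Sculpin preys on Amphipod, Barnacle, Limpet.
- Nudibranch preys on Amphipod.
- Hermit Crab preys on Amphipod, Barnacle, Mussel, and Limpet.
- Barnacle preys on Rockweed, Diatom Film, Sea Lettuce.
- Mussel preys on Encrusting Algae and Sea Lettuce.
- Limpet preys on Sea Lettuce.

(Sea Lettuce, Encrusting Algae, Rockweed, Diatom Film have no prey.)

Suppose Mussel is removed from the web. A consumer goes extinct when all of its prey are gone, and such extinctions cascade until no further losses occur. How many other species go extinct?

1

Remove Mussel.
Round 1: Anemone (all prey gone) → extinct.
No further losses. Total secondary extinctions: 1.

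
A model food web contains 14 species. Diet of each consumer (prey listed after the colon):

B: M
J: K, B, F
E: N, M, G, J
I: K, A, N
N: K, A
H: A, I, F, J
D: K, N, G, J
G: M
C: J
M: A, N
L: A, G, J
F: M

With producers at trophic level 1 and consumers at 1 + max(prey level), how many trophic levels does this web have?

6

Producers (level 1): K, A.
K → N → M → B → J → D gives D level 6.
No species has a prey at level 6, so no species reaches level 7.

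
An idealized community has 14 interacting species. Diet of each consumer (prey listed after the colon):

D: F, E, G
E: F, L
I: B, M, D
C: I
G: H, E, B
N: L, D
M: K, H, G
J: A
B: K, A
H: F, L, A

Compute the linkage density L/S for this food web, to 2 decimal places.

There are L = 23 links among S = 14 species.
L/S = 23/14 = 1.6429 ≈ 1.64.

L/S = 1.64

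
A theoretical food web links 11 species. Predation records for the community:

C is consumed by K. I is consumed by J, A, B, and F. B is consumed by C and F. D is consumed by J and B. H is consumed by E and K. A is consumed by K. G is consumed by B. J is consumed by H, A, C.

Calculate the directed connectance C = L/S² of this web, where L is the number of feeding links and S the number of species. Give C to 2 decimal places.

C = 0.13

The web has S = 11 species and L = 16 feeding links.
C = L / S² = 16 / 121 = 0.1322 ≈ 0.13.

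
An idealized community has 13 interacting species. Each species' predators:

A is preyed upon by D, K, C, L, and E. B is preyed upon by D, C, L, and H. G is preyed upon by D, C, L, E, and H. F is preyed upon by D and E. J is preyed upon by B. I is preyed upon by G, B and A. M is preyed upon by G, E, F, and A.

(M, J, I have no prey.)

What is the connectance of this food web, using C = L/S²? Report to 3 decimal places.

C = 0.142

The web has S = 13 species and L = 24 feeding links.
C = L / S² = 24 / 169 = 0.1420 ≈ 0.142.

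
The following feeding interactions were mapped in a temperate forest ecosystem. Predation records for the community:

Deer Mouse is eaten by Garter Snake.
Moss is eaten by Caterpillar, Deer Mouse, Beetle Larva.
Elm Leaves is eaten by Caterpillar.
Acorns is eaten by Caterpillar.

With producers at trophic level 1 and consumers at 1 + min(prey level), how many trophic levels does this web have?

3

Producers (level 1): Moss, Elm Leaves, Acorns.
Following each consumer down to its lowest-level prey: Moss → Deer Mouse → Garter Snake (levels 1 through 3).
All prey of Garter Snake (Deer Mouse 2) are at level 2 or above, so Garter Snake is at level 1 + 2 = 3.
Every consumer has at least one prey at level 2 or below, so none exceeds level 3.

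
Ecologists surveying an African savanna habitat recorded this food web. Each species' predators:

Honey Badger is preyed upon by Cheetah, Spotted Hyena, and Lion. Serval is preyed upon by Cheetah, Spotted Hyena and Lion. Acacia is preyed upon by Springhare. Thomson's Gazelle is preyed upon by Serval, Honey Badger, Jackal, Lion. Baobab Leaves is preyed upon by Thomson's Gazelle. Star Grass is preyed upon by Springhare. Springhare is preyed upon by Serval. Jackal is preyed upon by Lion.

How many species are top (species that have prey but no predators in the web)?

Top species (has prey, but nothing eats it): Spotted Hyena, Cheetah, Lion.
Count: 3.

3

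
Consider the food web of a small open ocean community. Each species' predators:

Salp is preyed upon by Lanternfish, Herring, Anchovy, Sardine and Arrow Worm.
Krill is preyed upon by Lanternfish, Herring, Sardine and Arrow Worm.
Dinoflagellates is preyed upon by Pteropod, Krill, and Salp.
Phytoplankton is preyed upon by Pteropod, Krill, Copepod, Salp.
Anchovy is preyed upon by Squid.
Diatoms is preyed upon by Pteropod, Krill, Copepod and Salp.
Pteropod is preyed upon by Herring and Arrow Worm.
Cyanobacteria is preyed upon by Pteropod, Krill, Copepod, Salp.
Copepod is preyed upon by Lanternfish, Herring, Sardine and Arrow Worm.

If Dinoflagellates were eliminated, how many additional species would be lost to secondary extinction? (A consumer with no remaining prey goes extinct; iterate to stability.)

Remove Dinoflagellates.
Every predator of it retains at least one other prey: Salp still has Phytoplankton, Diatoms, Cyanobacteria; Pteropod still has Phytoplankton, Diatoms, Cyanobacteria; Krill still has Phytoplankton, Diatoms, Cyanobacteria.
No consumer loses all prey, so no secondary extinctions occur.

0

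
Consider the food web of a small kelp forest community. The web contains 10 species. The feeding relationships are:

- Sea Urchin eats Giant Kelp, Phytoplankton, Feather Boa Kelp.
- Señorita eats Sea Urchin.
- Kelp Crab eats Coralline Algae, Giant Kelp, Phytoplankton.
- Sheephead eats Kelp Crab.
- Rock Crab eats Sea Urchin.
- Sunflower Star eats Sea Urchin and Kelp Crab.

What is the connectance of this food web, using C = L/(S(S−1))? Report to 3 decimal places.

The web has S = 10 species and L = 11 feeding links.
C = L / (S(S−1)) = 11 / 90 = 0.1222 ≈ 0.122.

C = 0.122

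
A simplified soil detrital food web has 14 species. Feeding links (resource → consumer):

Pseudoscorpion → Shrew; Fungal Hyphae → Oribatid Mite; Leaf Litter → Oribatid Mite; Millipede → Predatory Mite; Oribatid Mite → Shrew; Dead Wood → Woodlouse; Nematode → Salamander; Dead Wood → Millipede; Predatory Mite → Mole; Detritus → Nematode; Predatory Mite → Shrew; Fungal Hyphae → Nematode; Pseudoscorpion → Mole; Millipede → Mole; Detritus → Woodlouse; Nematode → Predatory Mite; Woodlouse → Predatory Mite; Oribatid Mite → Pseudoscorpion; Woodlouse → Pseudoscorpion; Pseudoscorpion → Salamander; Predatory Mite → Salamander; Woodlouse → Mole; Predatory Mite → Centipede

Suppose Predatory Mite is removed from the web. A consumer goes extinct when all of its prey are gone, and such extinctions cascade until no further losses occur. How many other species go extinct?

Remove Predatory Mite.
Round 1: Centipede (all prey gone) → extinct.
No further losses. Total secondary extinctions: 1.

1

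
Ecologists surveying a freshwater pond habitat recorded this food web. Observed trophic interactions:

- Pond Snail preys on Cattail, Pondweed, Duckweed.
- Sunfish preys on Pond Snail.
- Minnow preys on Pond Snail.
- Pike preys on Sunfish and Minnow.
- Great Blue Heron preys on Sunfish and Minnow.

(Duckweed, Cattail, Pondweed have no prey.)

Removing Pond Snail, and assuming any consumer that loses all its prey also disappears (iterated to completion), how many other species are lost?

Remove Pond Snail.
Round 1: Sunfish (all prey gone), Minnow (all prey gone) → extinct.
Round 2: Pike (all prey gone), Great Blue Heron (all prey gone) → extinct.
No further losses. Total secondary extinctions: 4.

4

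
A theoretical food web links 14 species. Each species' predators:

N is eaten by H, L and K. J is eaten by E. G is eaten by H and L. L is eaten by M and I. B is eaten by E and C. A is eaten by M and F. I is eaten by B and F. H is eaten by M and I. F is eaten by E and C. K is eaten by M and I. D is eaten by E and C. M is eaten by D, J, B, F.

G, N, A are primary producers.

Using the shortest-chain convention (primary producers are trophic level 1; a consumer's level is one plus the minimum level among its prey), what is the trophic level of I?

N is a producer → level 1.
K eats N → level 2.
I eats K → level 3.
No prey of I is below level 2, so 3 is the minimum.

Trophic level 3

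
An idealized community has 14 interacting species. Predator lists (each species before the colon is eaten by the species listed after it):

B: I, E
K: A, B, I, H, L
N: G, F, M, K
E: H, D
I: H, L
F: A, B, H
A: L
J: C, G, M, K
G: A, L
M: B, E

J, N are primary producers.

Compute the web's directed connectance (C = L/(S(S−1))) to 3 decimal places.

The web has S = 14 species and L = 27 feeding links.
C = L / (S(S−1)) = 27 / 182 = 0.1484 ≈ 0.148.

C = 0.148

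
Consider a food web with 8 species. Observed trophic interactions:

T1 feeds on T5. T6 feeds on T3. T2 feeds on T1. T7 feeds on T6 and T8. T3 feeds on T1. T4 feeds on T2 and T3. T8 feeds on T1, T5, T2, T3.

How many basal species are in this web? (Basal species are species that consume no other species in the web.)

Basal species (no prey listed): T5.
Count: 1.

1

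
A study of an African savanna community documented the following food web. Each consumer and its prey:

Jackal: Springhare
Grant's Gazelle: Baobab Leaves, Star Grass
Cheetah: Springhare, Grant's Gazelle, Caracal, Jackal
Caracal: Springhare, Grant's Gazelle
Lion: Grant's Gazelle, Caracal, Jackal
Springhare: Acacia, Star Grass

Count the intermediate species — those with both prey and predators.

4

Intermediate species (has both prey and predators): Springhare, Grant's Gazelle, Caracal, Jackal.
Count: 4.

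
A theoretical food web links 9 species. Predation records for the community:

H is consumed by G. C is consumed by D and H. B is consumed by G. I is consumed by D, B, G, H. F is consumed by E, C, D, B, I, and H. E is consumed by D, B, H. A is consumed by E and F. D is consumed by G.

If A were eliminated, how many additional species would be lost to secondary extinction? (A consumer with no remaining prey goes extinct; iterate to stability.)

8

Remove A.
Round 1: F (all prey gone) → extinct.
Round 2: C (all prey gone), I (all prey gone), E (all prey gone) → extinct.
Round 3: D (all prey gone), B (all prey gone), H (all prey gone) → extinct.
Round 4: G (all prey gone) → extinct.
No further losses. Total secondary extinctions: 8.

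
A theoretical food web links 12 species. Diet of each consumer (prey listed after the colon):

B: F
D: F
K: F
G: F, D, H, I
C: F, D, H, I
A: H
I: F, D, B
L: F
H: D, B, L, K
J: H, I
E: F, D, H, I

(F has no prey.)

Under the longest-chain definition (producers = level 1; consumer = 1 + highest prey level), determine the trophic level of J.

F is a producer → level 1.
D eats F → level 2.
H eats D (level 2); other prey at levels: B 2, L 2, K 2 → level 3.
J eats H (level 3); other prey at levels: I 3 → level 4.

Trophic level 4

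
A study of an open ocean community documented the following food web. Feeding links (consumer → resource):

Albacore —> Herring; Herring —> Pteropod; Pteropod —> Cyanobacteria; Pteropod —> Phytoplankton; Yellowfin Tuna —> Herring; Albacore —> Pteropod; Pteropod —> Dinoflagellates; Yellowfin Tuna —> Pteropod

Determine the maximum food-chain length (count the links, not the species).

3 links

One longest chain: Cyanobacteria → Pteropod → Herring → Albacore.
It has 4 species and 3 links.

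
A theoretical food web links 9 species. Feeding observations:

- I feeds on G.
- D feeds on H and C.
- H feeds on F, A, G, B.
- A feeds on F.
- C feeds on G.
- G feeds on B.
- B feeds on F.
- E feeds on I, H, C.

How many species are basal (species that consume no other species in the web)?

1

Basal species (no prey listed): F.
Count: 1.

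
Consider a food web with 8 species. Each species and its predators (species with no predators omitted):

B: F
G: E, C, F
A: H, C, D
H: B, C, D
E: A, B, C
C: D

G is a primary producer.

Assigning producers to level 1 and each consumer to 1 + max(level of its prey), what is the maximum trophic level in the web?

Producers (level 1): G.
G → E → A → H → B → F gives F level 6.
No species has a prey at level 6, so no species reaches level 7.

6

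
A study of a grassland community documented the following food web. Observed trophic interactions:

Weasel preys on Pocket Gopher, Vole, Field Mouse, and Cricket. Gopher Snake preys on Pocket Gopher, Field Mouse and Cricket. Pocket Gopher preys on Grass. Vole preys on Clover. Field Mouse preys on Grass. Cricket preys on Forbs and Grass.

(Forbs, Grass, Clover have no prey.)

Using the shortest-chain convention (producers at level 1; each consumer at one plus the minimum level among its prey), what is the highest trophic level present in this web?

3

Producers (level 1): Forbs, Grass, Clover.
Following each consumer down to its lowest-level prey: Clover → Vole → Weasel (levels 1 through 3).
All prey of Weasel (Vole 2, Pocket Gopher 2, Field Mouse 2, Cricket 2) are at level 2 or above, so Weasel is at level 1 + 2 = 3.
Every consumer has at least one prey at level 2 or below, so none exceeds level 3.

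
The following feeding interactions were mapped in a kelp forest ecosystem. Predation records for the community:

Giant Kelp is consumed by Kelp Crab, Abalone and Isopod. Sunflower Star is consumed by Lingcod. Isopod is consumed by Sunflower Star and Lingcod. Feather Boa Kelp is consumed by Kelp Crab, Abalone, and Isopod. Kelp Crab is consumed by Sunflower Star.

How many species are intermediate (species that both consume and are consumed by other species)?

Intermediate species (has both prey and predators): Isopod, Kelp Crab, Sunflower Star.
Count: 3.

3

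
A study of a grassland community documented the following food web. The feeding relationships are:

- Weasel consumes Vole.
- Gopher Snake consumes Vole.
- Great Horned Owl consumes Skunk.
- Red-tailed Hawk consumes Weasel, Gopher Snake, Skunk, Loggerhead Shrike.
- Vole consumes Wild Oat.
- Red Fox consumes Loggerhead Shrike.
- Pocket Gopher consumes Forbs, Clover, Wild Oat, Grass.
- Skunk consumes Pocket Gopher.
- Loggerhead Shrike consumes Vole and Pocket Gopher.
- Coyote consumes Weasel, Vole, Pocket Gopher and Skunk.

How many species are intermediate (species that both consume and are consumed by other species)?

6

Intermediate species (has both prey and predators): Pocket Gopher, Vole, Weasel, Skunk, Gopher Snake, Loggerhead Shrike.
Count: 6.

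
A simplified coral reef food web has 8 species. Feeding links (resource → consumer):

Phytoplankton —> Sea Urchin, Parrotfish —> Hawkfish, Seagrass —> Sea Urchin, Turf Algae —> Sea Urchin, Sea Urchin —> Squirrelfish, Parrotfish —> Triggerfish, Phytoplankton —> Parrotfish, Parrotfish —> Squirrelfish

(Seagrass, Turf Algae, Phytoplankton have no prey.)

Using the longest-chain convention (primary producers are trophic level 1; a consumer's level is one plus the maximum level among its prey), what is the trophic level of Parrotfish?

Trophic level 2

Phytoplankton is a producer → level 1.
Parrotfish eats Phytoplankton → level 2.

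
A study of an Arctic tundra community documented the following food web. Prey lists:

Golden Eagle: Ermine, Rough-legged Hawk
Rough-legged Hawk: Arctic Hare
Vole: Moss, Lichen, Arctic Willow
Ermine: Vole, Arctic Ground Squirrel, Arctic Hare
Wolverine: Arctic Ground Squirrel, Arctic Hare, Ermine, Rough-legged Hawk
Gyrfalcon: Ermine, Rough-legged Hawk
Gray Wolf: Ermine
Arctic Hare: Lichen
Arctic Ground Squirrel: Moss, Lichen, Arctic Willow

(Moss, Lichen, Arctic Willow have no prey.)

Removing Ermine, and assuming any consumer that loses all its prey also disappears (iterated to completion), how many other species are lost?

1

Remove Ermine.
Round 1: Gray Wolf (all prey gone) → extinct.
No further losses. Total secondary extinctions: 1.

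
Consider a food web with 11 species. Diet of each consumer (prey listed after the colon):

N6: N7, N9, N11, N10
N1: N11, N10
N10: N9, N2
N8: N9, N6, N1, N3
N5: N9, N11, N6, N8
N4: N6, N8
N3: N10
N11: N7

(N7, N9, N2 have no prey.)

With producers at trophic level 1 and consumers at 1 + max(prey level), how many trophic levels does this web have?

5

Producers (level 1): N7, N9, N2.
N7 → N11 → N6 → N8 → N4 gives N4 level 5.
No species has a prey at level 5, so no species reaches level 6.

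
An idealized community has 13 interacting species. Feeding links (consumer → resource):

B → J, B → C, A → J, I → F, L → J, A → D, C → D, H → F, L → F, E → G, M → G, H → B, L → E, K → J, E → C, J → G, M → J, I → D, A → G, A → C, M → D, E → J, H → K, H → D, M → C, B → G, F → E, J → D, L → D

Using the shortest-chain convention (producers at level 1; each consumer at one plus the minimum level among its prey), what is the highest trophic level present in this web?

3

Producers (level 1): G, D.
Following each consumer down to its lowest-level prey: G → J → K (levels 1 through 3).
All prey of K (J 2) are at level 2 or above, so K is at level 1 + 2 = 3.
Every consumer has at least one prey at level 2 or below, so none exceeds level 3.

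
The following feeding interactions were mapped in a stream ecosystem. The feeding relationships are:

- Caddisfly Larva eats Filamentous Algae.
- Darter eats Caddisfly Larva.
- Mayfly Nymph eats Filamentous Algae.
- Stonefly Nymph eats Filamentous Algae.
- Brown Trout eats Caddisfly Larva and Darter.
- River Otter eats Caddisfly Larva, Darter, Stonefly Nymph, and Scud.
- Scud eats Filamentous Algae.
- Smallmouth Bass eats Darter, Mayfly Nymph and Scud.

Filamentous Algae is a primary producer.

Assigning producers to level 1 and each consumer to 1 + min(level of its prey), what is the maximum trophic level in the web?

3

Producers (level 1): Filamentous Algae.
Following each consumer down to its lowest-level prey: Filamentous Algae → Stonefly Nymph → River Otter (levels 1 through 3).
All prey of River Otter (Stonefly Nymph 2, Scud 2, Caddisfly Larva 2, Darter 3) are at level 2 or above, so River Otter is at level 1 + 2 = 3.
Every consumer has at least one prey at level 2 or below, so none exceeds level 3.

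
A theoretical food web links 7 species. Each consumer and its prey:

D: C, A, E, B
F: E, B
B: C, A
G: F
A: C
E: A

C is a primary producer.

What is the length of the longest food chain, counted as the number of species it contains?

One longest chain: C → A → E → F → G.
It has 5 species and 4 links.

5 species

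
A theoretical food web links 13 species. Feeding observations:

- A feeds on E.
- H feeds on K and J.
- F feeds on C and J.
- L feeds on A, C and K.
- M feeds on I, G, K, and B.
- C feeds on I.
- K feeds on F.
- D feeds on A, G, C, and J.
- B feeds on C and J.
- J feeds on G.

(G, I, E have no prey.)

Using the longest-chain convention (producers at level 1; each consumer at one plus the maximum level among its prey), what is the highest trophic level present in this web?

Producers (level 1): G, I, E.
I → C → F → K → M gives M level 5.
No species has a prey at level 5, so no species reaches level 6.

5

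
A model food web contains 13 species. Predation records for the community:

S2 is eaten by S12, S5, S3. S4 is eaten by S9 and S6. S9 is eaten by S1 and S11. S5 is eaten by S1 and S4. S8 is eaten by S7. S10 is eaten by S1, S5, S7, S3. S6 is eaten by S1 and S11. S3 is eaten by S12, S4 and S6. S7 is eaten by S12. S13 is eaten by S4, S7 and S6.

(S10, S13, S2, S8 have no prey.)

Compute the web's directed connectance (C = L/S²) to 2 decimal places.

The web has S = 13 species and L = 23 feeding links.
C = L / S² = 23 / 169 = 0.1361 ≈ 0.14.

C = 0.14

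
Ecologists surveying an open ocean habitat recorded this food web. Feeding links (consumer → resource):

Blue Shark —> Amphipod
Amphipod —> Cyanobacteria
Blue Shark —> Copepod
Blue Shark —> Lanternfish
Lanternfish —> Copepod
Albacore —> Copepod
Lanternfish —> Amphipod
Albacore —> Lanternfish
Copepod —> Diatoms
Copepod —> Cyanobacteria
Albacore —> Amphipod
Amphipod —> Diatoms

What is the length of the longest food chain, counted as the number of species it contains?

4 species

One longest chain: Diatoms → Amphipod → Lanternfish → Blue Shark.
It has 4 species and 3 links.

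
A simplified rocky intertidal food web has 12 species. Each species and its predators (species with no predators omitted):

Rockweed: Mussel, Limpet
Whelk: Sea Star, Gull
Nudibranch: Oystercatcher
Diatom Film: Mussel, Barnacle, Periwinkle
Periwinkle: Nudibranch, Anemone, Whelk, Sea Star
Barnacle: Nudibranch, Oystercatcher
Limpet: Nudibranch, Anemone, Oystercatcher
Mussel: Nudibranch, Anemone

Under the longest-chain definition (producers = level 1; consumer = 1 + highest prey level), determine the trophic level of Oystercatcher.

Trophic level 4

Rockweed is a producer → level 1.
Mussel eats Rockweed (level 1); other prey at levels: Diatom Film 1 → level 2.
Nudibranch eats Mussel (level 2); other prey at levels: Limpet 2, Barnacle 2, Periwinkle 2 → level 3.
Oystercatcher eats Nudibranch (level 3); other prey at levels: Limpet 2, Barnacle 2 → level 4.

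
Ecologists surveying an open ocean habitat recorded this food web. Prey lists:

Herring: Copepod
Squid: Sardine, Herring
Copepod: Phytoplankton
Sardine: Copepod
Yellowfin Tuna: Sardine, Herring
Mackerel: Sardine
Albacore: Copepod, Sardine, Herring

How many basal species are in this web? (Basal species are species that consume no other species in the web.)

1

Basal species (no prey listed): Phytoplankton.
Count: 1.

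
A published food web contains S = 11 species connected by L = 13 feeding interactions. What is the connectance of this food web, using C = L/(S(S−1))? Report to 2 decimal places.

C = 0.12

The web has S = 11 species and L = 13 feeding links.
C = L / (S(S−1)) = 13 / 110 = 0.1182 ≈ 0.12.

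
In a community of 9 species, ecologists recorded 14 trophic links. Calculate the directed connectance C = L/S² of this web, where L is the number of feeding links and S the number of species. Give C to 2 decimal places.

The web has S = 9 species and L = 14 feeding links.
C = L / S² = 14 / 81 = 0.1728 ≈ 0.17.

C = 0.17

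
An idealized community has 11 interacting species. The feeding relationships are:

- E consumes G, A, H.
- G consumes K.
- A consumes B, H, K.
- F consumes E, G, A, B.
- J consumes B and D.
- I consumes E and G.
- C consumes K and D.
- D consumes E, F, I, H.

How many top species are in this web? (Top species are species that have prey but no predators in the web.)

2

Top species (has prey, but nothing eats it): C, J.
Count: 2.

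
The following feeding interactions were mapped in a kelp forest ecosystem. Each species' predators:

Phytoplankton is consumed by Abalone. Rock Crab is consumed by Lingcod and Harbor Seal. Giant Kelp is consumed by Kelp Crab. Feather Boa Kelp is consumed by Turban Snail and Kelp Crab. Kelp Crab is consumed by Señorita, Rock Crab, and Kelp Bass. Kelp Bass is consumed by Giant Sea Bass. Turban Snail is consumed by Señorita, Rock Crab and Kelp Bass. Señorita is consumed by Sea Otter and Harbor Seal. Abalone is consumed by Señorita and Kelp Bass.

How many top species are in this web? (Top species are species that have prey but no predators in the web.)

4

Top species (has prey, but nothing eats it): Lingcod, Giant Sea Bass, Harbor Seal, Sea Otter.
Count: 4.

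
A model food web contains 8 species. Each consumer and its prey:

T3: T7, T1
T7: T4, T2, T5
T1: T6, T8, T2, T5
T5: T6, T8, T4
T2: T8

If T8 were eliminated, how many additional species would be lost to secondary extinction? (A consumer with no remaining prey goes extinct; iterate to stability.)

1

Remove T8.
Round 1: T2 (all prey gone) → extinct.
No further losses. Total secondary extinctions: 1.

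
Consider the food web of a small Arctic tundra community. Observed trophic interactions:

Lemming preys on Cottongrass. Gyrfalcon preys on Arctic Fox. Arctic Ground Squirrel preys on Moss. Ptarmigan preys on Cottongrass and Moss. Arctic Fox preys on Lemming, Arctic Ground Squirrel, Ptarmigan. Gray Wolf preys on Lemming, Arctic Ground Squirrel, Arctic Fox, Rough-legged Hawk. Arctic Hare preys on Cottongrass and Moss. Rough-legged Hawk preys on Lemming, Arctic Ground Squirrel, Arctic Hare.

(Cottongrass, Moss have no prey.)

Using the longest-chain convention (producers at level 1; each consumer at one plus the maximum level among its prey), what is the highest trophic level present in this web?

Producers (level 1): Cottongrass, Moss.
Cottongrass → Ptarmigan → Arctic Fox → Gray Wolf gives Gray Wolf level 4.
No species has a prey at level 4, so no species reaches level 5.

4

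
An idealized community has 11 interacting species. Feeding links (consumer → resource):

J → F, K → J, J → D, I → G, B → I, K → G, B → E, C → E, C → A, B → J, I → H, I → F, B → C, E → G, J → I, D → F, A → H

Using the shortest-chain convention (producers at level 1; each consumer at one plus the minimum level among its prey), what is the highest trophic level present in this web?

3

Producers (level 1): G, F, H.
Following each consumer down to its lowest-level prey: F → J → B (levels 1 through 3).
All prey of B (J 2, E 2, I 2, C 3) are at level 2 or above, so B is at level 1 + 2 = 3.
Every consumer has at least one prey at level 2 or below, so none exceeds level 3.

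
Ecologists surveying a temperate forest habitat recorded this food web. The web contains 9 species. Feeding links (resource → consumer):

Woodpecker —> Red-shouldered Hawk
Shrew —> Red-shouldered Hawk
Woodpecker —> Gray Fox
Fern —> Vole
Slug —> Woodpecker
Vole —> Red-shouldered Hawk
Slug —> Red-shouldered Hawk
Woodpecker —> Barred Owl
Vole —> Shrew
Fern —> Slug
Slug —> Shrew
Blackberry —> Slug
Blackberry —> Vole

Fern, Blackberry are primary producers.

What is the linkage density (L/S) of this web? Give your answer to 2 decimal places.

There are L = 13 links among S = 9 species.
L/S = 13/9 = 1.4444 ≈ 1.44.

L/S = 1.44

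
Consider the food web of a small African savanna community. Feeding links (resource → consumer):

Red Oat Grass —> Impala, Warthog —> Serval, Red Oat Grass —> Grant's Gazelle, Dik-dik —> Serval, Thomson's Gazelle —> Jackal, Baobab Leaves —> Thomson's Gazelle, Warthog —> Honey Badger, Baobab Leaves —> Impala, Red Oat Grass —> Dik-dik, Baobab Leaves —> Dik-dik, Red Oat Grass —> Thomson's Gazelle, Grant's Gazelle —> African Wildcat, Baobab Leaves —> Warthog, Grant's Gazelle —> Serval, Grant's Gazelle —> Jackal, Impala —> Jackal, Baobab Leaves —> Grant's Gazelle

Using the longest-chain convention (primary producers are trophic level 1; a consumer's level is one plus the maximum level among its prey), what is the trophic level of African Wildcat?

Trophic level 3

Baobab Leaves is a producer → level 1.
Grant's Gazelle eats Baobab Leaves (level 1); other prey at levels: Red Oat Grass 1 → level 2.
African Wildcat eats Grant's Gazelle → level 3.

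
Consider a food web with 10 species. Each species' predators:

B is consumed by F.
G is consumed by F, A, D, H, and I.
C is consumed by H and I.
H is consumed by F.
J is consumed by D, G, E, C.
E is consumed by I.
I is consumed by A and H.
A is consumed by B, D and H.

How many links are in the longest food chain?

One longest chain: J → G → I → A → H → F.
It has 6 species and 5 links.

5 links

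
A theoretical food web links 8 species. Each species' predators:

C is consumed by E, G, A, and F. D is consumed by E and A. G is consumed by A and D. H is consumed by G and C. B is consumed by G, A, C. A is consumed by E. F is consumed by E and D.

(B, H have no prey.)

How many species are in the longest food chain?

6 species

One longest chain: B → C → G → D → A → E.
It has 6 species and 5 links.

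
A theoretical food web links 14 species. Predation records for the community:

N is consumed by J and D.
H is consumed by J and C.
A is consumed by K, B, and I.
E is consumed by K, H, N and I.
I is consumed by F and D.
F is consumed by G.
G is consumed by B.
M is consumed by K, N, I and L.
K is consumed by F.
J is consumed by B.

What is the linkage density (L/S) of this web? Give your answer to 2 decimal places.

L/S = 1.50

There are L = 21 links among S = 14 species.
L/S = 21/14 = 1.5000 ≈ 1.50.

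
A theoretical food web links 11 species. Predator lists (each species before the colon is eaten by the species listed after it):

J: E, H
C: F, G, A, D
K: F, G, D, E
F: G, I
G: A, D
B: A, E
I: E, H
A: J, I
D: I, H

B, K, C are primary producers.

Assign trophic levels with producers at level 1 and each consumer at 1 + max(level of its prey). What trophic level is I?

K is a producer → level 1.
F eats K (level 1); other prey at levels: C 1 → level 2.
G eats F (level 2); other prey at levels: K 1, C 1 → level 3.
A eats G (level 3); other prey at levels: B 1, C 1 → level 4.
I eats A (level 4); other prey at levels: F 2, D 4 → level 5.

Trophic level 5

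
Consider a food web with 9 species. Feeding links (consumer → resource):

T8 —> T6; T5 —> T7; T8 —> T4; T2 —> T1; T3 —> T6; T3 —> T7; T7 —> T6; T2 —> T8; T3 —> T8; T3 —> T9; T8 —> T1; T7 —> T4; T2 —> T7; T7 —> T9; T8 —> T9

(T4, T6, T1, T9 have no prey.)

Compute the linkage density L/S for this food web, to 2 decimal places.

There are L = 15 links among S = 9 species.
L/S = 15/9 = 1.6667 ≈ 1.67.

L/S = 1.67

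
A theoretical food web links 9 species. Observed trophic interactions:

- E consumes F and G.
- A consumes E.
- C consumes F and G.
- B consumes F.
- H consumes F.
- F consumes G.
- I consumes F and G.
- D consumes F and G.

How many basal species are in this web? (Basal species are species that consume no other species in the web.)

1

Basal species (no prey listed): G.
Count: 1.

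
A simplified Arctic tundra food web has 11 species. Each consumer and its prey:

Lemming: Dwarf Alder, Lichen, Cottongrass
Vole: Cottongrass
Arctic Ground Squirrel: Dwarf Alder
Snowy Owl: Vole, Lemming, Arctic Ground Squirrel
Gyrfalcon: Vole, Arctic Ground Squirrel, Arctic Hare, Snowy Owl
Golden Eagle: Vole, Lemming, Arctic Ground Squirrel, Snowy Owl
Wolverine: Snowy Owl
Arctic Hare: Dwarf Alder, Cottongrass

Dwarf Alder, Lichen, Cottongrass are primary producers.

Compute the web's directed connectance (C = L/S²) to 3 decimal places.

The web has S = 11 species and L = 19 feeding links.
C = L / S² = 19 / 121 = 0.1570 ≈ 0.157.

C = 0.157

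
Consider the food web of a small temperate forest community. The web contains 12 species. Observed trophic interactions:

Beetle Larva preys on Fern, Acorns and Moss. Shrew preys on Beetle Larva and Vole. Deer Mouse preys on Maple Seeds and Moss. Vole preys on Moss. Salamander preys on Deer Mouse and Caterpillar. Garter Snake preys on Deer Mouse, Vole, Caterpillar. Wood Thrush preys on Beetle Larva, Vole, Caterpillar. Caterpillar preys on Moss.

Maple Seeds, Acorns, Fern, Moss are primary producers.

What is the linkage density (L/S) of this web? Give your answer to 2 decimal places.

L/S = 1.42

There are L = 17 links among S = 12 species.
L/S = 17/12 = 1.4167 ≈ 1.42.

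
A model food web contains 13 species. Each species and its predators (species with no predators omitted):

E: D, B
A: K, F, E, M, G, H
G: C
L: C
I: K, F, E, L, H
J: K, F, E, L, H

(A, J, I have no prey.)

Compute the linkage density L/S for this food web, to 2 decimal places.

There are L = 20 links among S = 13 species.
L/S = 20/13 = 1.5385 ≈ 1.54.

L/S = 1.54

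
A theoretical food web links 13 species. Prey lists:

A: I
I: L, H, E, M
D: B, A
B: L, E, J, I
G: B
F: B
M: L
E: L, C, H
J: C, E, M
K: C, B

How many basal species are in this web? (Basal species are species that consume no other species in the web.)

Basal species (no prey listed): L, C, H.
Count: 3.

3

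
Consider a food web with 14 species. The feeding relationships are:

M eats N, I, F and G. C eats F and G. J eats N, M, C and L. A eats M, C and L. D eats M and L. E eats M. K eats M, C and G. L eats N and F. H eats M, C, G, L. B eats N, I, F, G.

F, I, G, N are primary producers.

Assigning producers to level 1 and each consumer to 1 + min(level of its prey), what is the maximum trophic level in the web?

Producers (level 1): F, I, G, N.
Following each consumer down to its lowest-level prey: F → C → A (levels 1 through 3).
All prey of A (C 2, M 2, L 2) are at level 2 or above, so A is at level 1 + 2 = 3.
Every consumer has at least one prey at level 2 or below, so none exceeds level 3.

3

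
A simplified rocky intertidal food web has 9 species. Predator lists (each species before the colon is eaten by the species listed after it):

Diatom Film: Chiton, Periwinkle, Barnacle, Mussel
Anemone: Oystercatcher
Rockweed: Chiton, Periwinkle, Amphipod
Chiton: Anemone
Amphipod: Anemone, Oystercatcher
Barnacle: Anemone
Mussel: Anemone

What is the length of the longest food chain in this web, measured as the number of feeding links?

One longest chain: Diatom Film → Chiton → Anemone → Oystercatcher.
It has 4 species and 3 links.

3 links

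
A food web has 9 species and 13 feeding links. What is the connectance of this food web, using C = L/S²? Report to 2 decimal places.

The web has S = 9 species and L = 13 feeding links.
C = L / S² = 13 / 81 = 0.1605 ≈ 0.16.

C = 0.16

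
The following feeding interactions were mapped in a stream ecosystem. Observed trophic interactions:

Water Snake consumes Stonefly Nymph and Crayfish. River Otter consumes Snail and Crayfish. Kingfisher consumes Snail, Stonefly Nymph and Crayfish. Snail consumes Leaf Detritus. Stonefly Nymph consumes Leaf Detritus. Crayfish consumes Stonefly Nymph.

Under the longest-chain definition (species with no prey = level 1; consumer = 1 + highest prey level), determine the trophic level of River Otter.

Trophic level 4

Leaf Detritus has no prey (basal) → level 1.
Stonefly Nymph eats Leaf Detritus → level 2.
Crayfish eats Stonefly Nymph → level 3.
River Otter eats Crayfish (level 3); other prey at levels: Snail 2 → level 4.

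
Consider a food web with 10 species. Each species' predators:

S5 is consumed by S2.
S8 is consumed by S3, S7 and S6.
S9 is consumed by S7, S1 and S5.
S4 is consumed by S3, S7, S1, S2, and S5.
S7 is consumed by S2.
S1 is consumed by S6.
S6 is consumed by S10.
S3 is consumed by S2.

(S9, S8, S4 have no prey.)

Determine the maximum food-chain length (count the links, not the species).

One longest chain: S9 → S1 → S6 → S10.
It has 4 species and 3 links.

3 links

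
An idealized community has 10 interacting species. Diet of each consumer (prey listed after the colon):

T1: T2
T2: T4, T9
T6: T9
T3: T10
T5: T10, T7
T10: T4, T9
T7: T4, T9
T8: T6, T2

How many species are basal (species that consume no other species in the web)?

2

Basal species (no prey listed): T4, T9.
Count: 2.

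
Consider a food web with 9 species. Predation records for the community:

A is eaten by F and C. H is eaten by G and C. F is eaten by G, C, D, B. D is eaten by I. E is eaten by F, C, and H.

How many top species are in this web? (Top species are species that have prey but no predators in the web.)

Top species (has prey, but nothing eats it): B, C, G, I.
Count: 4.

4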